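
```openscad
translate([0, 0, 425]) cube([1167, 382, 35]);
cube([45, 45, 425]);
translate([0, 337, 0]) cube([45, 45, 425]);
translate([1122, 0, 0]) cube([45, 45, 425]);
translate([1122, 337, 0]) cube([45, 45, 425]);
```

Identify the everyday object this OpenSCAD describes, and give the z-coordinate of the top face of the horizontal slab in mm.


A bench. The seat-top height is 460 mm.

A long slab on four corner posts — a bench. The slab sits at z = 425 with thickness 35, so the top is 425 + 35 = 460 mm.


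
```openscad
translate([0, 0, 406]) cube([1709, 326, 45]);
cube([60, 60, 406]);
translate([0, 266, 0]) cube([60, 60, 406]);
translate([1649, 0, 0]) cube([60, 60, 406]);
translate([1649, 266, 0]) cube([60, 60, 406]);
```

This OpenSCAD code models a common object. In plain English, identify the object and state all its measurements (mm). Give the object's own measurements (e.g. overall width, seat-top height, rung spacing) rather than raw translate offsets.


A long wooden bench with a 1709 mm (x) × 326 mm (y) seat, 45 mm thick, its top surface 451 mm above the floor. Four 60 mm square legs at the seat corners, flush with the edges, run from z = 0 to the seat underside.


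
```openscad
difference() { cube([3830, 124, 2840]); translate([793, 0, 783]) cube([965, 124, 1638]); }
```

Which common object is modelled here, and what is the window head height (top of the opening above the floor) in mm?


A wall with a window opening. The window head height is 2421 mm.

A wall with a rectangular opening subtracted — a window. Sill at z = 783, opening 1638 mm tall, so the head is at 783 + 1638 = 2421 mm.


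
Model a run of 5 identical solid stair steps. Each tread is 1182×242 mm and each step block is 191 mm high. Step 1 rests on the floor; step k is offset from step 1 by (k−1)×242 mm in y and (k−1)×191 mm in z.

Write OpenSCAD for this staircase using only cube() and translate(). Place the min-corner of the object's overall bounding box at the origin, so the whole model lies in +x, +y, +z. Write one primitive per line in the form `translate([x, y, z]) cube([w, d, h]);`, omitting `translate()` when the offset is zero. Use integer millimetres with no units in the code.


cube([1182, 242, 191]);
translate([0, 242, 191]) cube([1182, 242, 191]);
translate([0, 484, 382]) cube([1182, 242, 191]);
translate([0, 726, 573]) cube([1182, 242, 191]);
translate([0, 968, 764]) cube([1182, 242, 191]);


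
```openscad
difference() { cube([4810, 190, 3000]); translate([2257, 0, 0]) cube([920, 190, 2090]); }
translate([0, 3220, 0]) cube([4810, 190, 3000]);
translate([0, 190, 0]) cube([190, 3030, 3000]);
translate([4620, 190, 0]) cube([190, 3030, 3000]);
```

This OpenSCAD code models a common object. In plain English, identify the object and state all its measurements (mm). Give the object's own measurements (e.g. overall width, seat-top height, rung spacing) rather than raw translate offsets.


A single room: four walls, each 3000 mm tall and 190 mm thick, enclosing an outside footprint 4810×3410 mm (x × y), no floor or roof. The front and back walls (−y and +y sides) run the full x-width; the side walls fit between their inner faces. A door opening 920 mm wide and 2090 mm tall is cut through the front wall from the floor up, its −x edge 2257 mm from the wall's −x end.


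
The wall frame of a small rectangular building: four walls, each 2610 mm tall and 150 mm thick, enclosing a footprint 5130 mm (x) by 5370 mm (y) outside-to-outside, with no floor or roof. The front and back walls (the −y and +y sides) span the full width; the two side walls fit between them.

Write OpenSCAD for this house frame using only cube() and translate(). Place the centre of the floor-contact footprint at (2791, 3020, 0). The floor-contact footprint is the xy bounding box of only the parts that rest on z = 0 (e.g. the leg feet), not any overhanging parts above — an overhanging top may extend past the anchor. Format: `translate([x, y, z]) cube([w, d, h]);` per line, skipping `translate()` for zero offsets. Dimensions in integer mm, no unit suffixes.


translate([226, 335, 0]) cube([5130, 150, 2610]);
translate([226, 5555, 0]) cube([5130, 150, 2610]);
translate([226, 485, 0]) cube([150, 5070, 2610]);
translate([5206, 485, 0]) cube([150, 5070, 2610]);


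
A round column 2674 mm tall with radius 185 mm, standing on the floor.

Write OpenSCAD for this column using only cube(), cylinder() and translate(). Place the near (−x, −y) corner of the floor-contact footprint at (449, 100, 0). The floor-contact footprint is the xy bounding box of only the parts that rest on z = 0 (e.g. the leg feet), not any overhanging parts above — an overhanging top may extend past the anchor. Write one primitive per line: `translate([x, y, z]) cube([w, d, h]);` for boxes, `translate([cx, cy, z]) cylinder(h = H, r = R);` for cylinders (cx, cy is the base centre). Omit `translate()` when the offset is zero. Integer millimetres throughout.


translate([634, 285, 0]) cylinder(h = 2674, r = 185);


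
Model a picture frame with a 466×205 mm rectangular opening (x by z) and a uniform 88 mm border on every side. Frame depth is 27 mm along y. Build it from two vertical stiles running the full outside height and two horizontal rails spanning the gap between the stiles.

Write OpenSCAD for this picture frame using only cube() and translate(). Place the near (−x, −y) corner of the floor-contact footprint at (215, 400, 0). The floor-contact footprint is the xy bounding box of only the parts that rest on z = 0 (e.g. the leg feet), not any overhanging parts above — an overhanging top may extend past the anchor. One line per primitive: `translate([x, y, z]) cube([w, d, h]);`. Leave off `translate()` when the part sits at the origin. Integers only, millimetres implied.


translate([215, 400, 0]) cube([88, 27, 381]);
translate([769, 400, 0]) cube([88, 27, 381]);
translate([303, 400, 0]) cube([466, 27, 88]);
translate([303, 400, 293]) cube([466, 27, 88]);


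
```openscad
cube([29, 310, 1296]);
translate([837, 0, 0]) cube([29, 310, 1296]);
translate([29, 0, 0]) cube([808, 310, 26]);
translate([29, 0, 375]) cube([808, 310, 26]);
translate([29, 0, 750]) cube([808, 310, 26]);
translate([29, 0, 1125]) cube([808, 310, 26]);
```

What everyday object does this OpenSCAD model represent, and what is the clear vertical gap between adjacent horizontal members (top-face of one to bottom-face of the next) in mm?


A bookshelf. The clear shelf gap is 349 mm.

Two tall side panels with 4 horizontal boards between them — a bookshelf. The first two shelf undersides are at z = 0 and z = 375; with shelf thickness 26, the clear gap is 375 − 0 − 26 = 349 mm.


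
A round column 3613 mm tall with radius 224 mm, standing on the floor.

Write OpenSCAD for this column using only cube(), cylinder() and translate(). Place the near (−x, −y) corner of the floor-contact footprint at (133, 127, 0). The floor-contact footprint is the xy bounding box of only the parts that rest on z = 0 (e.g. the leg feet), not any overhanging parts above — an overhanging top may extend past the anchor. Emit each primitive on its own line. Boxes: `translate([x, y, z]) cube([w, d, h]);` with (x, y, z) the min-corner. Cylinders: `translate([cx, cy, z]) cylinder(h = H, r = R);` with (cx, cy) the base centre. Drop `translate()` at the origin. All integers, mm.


translate([357, 351, 0]) cylinder(h = 3613, r = 224);


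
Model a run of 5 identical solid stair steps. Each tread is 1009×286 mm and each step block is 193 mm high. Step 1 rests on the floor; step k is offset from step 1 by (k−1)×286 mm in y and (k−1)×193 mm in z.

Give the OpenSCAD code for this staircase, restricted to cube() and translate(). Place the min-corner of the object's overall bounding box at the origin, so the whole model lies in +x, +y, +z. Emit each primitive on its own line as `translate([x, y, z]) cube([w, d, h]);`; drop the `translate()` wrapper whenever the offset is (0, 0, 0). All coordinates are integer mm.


cube([1009, 286, 193]);
translate([0, 286, 193]) cube([1009, 286, 193]);
translate([0, 572, 386]) cube([1009, 286, 193]);
translate([0, 858, 579]) cube([1009, 286, 193]);
translate([0, 1144, 772]) cube([1009, 286, 193]);


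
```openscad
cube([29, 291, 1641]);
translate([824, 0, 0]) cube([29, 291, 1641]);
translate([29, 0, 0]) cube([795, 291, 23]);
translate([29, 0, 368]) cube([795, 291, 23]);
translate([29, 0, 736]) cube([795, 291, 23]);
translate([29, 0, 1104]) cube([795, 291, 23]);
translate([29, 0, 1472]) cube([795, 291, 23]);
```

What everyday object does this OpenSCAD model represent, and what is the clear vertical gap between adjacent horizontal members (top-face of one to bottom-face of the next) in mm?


A bookshelf. The clear shelf gap is 345 mm.

Two tall side panels with 5 horizontal boards between them — a bookshelf. The first two shelf undersides are at z = 0 and z = 368; with shelf thickness 23, the clear gap is 368 − 0 − 23 = 345 mm.


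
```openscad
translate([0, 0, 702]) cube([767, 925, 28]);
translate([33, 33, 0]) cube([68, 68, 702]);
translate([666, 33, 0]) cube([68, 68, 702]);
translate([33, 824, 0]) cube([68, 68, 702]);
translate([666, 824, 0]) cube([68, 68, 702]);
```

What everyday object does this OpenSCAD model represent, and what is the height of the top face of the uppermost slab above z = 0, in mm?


A table. The table height is 730 mm.

A 767×925×28 slab sits at z = 702 on four 68 mm square posts — a table. The top surface is at 702 + 28 = 730 mm.


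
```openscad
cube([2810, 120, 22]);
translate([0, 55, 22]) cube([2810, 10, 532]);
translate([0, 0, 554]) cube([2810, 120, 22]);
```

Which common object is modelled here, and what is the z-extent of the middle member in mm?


An I-beam. The web height is 532 mm.

Two wide flanges with a thin centred web — an I-beam. Overall 576 mm minus two 22 mm flanges gives a web of 576 − 2·22 = 532 mm.


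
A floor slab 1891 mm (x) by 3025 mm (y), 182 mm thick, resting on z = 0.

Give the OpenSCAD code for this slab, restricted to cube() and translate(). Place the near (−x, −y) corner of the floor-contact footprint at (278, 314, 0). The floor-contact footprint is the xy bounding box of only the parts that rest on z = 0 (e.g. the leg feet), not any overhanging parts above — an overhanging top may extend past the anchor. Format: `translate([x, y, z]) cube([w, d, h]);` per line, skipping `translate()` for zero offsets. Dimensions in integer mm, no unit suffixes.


translate([278, 314, 0]) cube([1891, 3025, 182]);


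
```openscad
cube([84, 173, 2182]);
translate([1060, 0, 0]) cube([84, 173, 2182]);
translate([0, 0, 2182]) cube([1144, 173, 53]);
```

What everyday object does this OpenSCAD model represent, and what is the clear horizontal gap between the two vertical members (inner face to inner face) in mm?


A door frame. The clear opening width is 976 mm.

Two 2182 mm tall posts with a header on top — a door frame. The left jamb is 84 mm wide at x = 0; the right jamb starts at x = 1060. The clear opening is 1060 − 84 = 976 mm.


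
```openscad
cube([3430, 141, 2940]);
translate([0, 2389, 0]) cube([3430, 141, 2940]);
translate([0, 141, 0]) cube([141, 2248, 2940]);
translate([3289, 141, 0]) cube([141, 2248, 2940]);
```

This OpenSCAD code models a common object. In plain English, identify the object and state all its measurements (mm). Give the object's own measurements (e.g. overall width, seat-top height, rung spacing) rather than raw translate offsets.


The wall frame of a small rectangular building: four walls, each 2940 mm tall and 141 mm thick, enclosing a footprint 3430 mm (x) by 2530 mm (y) outside-to-outside, with no floor or roof. The front and back walls (the −y and +y sides) span the full width; the two side walls fit between them.


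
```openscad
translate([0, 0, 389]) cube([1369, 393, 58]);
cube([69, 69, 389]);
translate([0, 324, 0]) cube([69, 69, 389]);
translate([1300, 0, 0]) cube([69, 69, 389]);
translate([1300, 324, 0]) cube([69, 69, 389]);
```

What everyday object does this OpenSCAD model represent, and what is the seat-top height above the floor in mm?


A bench. The seat-top height is 447 mm.

A long slab on four corner posts — a bench. The slab sits at z = 389 with thickness 58, so the top is 389 + 58 = 447 mm.


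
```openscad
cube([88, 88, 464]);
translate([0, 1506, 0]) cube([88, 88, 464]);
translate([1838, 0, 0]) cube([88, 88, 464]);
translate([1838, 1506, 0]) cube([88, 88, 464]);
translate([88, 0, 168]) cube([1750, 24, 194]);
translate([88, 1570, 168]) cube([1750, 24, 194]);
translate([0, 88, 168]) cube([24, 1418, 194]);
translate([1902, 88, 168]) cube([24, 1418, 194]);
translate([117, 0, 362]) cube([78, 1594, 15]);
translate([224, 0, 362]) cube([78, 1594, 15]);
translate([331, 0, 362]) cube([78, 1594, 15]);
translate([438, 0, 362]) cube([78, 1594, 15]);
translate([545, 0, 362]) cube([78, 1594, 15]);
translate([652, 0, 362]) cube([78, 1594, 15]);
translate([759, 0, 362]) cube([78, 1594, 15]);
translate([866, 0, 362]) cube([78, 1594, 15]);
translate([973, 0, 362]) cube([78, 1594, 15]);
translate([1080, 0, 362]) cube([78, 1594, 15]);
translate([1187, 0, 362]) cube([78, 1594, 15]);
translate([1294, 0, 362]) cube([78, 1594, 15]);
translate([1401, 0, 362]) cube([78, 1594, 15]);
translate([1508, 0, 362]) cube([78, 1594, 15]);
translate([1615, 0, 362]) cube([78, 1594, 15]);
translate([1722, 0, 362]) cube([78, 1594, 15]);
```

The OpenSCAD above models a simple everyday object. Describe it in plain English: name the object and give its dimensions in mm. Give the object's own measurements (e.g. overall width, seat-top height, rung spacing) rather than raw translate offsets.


A bed frame 1926 mm long (x) by 1594 mm wide (y). Four 88×88 mm corner posts, 464 mm tall, at the corners of the footprint. Four rails of 24 mm thickness and 194 mm height run between adjacent posts with their undersides at z = 168 mm, their outer faces flush with the outside of the frame (the two x-running rails run between the posts' inner faces; the two y-running rails run between the posts' inner faces). 16 slats, each 78 mm wide (x) and 15 mm thick, lie across the top of the two x-running rails, running the full 1594 mm width of the frame in y; along x they sit between the end posts with a 29 mm gap after the −x posts and between neighbouring slats, leaving 38 mm before the +x posts.


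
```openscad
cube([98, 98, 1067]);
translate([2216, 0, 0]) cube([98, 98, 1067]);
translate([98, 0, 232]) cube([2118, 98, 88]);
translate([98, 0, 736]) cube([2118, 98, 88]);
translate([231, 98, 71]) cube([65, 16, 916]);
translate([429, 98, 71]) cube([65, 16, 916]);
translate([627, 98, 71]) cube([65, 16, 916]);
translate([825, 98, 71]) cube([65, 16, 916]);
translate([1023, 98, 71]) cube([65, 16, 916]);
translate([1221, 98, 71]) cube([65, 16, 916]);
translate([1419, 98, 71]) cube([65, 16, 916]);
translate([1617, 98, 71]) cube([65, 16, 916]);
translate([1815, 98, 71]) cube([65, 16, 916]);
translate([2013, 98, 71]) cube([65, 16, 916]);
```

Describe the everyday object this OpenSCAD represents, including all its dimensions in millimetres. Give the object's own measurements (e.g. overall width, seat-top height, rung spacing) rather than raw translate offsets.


A fence section. Two 98×98 mm posts, 1067 mm tall, stand on the floor with a clear span of 2118 mm between their inner faces. Two horizontal rails of 98×88 mm section span the gap between the posts with their undersides at z = 232 mm and z = 736 mm, flush with the posts' −y face. 10 pickets, each 65 mm wide, 16 mm thick and 916 mm tall, are fixed to the +y face of the rails with their bottoms at z = 71 mm, spaced across the span with a 133 mm gap after the −x post and between neighbouring pickets, with 138 mm left before the +x post.


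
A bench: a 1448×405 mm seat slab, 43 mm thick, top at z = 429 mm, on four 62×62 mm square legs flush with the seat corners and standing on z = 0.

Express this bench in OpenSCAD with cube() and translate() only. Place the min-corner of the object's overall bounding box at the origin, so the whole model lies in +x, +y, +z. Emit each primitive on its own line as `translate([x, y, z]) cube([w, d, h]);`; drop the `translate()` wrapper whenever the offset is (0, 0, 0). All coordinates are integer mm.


translate([0, 0, 386]) cube([1448, 405, 43]);
cube([62, 62, 386]);
translate([0, 343, 0]) cube([62, 62, 386]);
translate([1386, 0, 0]) cube([62, 62, 386]);
translate([1386, 343, 0]) cube([62, 62, 386]);


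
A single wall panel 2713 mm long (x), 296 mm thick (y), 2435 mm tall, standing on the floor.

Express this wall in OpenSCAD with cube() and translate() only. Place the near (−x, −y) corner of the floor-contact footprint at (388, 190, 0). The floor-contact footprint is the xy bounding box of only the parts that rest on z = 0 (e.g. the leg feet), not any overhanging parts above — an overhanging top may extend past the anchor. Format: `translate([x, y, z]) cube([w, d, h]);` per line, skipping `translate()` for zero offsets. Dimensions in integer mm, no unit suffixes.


translate([388, 190, 0]) cube([2713, 296, 2435]);


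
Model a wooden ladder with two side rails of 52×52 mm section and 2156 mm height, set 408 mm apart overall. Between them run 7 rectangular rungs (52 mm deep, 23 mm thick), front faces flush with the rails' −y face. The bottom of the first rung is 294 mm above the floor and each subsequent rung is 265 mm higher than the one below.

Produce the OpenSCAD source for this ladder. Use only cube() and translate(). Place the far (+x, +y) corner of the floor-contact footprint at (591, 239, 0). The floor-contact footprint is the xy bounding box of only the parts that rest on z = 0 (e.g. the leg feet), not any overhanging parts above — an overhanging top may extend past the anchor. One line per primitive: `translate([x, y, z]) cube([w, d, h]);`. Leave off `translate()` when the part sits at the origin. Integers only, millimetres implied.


translate([183, 187, 0]) cube([52, 52, 2156]);
translate([539, 187, 0]) cube([52, 52, 2156]);
translate([235, 187, 294]) cube([304, 52, 23]);
translate([235, 187, 559]) cube([304, 52, 23]);
translate([235, 187, 824]) cube([304, 52, 23]);
translate([235, 187, 1089]) cube([304, 52, 23]);
translate([235, 187, 1354]) cube([304, 52, 23]);
translate([235, 187, 1619]) cube([304, 52, 23]);
translate([235, 187, 1884]) cube([304, 52, 23]);


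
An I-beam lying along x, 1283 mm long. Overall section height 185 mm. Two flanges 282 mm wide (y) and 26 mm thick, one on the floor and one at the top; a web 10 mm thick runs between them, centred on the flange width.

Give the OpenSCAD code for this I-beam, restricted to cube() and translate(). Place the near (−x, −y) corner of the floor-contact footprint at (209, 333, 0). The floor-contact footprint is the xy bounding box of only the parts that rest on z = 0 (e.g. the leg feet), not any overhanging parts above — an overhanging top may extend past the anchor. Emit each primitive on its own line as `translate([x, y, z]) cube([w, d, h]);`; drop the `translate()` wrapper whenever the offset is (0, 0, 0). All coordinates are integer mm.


translate([209, 333, 0]) cube([1283, 282, 26]);
translate([209, 469, 26]) cube([1283, 10, 133]);
translate([209, 333, 159]) cube([1283, 282, 26]);


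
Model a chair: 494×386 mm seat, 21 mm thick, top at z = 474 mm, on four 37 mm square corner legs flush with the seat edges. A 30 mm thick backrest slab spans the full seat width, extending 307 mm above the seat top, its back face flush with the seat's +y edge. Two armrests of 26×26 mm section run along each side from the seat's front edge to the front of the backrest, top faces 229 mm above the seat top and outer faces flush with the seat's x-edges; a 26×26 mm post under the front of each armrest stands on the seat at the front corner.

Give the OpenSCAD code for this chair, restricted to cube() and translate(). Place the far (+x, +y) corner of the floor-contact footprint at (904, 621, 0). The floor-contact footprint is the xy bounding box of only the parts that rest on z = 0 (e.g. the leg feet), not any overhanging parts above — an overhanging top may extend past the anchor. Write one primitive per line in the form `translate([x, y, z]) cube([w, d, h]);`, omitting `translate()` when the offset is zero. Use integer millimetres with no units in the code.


translate([410, 235, 453]) cube([494, 386, 21]);
translate([410, 235, 0]) cube([37, 37, 453]);
translate([867, 235, 0]) cube([37, 37, 453]);
translate([410, 584, 0]) cube([37, 37, 453]);
translate([867, 584, 0]) cube([37, 37, 453]);
translate([410, 591, 474]) cube([494, 30, 307]);
translate([410, 235, 677]) cube([26, 356, 26]);
translate([878, 235, 677]) cube([26, 356, 26]);
translate([410, 235, 474]) cube([26, 26, 203]);
translate([878, 235, 474]) cube([26, 26, 203]);


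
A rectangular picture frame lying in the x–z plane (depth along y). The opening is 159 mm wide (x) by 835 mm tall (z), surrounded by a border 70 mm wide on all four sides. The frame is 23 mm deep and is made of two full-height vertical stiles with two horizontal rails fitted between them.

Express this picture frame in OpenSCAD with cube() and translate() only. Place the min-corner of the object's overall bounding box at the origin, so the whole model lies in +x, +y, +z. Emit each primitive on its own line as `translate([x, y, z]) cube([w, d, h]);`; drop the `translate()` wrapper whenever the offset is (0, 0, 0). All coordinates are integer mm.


cube([70, 23, 975]);
translate([229, 0, 0]) cube([70, 23, 975]);
translate([70, 0, 0]) cube([159, 23, 70]);
translate([70, 0, 905]) cube([159, 23, 70]);


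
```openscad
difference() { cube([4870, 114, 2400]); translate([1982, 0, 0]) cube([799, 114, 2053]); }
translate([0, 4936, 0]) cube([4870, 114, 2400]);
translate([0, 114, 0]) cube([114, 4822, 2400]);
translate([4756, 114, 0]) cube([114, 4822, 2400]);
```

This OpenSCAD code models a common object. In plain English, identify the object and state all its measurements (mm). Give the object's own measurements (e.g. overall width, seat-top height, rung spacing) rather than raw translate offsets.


A single room: four walls, each 2400 mm tall and 114 mm thick, enclosing an outside footprint 4870×5050 mm (x × y), no floor or roof. The front and back walls (−y and +y sides) run the full x-width; the side walls fit between their inner faces. A door opening 799 mm wide and 2053 mm tall is cut through the front wall from the floor up, its −x edge 1982 mm from the wall's −x end.


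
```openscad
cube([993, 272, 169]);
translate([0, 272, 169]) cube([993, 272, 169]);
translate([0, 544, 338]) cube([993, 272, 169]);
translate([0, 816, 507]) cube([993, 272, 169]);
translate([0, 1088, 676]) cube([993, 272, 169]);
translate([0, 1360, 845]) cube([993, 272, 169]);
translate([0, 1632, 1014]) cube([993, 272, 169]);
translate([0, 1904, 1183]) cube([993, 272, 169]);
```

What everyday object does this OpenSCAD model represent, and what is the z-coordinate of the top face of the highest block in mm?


A staircase. The total rise is 1352 mm.

8 identical blocks, each offset up and back from the previous — a staircase. Each step is 169 mm tall and there are 8 of them, so the total rise is 8 × 169 = 1352 mm.


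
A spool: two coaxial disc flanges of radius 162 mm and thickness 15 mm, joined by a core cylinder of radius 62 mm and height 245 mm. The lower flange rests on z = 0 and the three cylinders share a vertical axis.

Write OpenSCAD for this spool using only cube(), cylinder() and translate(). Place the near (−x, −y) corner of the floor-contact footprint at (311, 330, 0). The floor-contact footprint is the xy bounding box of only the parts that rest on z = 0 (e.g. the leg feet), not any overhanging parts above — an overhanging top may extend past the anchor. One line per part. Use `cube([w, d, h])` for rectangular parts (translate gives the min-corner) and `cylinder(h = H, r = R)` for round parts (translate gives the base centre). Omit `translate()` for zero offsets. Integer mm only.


translate([473, 492, 0]) cylinder(h = 15, r = 162);
translate([473, 492, 15]) cylinder(h = 245, r = 62);
translate([473, 492, 260]) cylinder(h = 15, r = 162);


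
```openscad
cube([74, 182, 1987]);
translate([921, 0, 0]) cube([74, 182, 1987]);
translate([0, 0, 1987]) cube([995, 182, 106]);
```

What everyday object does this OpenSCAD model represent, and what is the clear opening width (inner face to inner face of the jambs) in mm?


A door frame. The clear opening width is 847 mm.

Two 1987 mm tall posts with a header on top — a door frame. The left jamb is 74 mm wide at x = 0; the right jamb starts at x = 921. The clear opening is 921 − 74 = 847 mm.


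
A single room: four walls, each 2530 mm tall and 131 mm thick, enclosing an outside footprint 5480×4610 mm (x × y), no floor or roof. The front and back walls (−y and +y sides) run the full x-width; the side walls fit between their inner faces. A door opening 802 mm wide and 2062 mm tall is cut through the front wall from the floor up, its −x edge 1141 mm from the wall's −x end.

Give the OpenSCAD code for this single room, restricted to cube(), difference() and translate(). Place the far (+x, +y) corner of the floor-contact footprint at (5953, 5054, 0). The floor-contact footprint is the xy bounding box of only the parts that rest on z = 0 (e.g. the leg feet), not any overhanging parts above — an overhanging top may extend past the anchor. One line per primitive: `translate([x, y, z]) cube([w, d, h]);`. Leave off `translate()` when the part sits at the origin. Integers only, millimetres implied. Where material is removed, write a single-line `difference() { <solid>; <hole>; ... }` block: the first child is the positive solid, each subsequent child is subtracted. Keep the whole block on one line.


difference() { translate([473, 444, 0]) cube([5480, 131, 2530]); translate([1614, 444, 0]) cube([802, 131, 2062]); }
translate([473, 4923, 0]) cube([5480, 131, 2530]);
translate([473, 575, 0]) cube([131, 4348, 2530]);
translate([5822, 575, 0]) cube([131, 4348, 2530]);


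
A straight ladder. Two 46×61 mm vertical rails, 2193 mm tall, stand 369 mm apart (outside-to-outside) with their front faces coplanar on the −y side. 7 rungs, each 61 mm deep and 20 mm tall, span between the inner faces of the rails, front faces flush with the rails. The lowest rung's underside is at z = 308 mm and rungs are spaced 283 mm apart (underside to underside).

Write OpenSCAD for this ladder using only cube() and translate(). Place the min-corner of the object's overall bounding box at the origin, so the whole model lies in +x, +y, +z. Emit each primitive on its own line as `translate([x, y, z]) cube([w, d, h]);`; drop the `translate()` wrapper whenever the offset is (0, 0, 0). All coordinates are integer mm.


cube([46, 61, 2193]);
translate([323, 0, 0]) cube([46, 61, 2193]);
translate([46, 0, 308]) cube([277, 61, 20]);
translate([46, 0, 591]) cube([277, 61, 20]);
translate([46, 0, 874]) cube([277, 61, 20]);
translate([46, 0, 1157]) cube([277, 61, 20]);
translate([46, 0, 1440]) cube([277, 61, 20]);
translate([46, 0, 1723]) cube([277, 61, 20]);
translate([46, 0, 2006]) cube([277, 61, 20]);


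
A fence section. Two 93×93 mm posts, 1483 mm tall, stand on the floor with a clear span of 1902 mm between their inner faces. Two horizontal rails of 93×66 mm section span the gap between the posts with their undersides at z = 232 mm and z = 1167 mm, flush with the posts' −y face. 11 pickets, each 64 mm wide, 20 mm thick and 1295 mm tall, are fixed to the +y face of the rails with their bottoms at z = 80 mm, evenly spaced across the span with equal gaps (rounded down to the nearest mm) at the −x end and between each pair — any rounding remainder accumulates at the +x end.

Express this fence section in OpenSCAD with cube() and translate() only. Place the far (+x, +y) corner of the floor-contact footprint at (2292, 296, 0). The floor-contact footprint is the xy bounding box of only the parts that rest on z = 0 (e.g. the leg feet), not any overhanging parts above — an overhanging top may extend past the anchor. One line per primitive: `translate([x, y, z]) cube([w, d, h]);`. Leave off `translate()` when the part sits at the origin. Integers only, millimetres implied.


translate([204, 203, 0]) cube([93, 93, 1483]);
translate([2199, 203, 0]) cube([93, 93, 1483]);
translate([297, 203, 232]) cube([1902, 93, 66]);
translate([297, 203, 1167]) cube([1902, 93, 66]);
translate([396, 296, 80]) cube([64, 20, 1295]);
translate([559, 296, 80]) cube([64, 20, 1295]);
translate([722, 296, 80]) cube([64, 20, 1295]);
translate([885, 296, 80]) cube([64, 20, 1295]);
translate([1048, 296, 80]) cube([64, 20, 1295]);
translate([1211, 296, 80]) cube([64, 20, 1295]);
translate([1374, 296, 80]) cube([64, 20, 1295]);
translate([1537, 296, 80]) cube([64, 20, 1295]);
translate([1700, 296, 80]) cube([64, 20, 1295]);
translate([1863, 296, 80]) cube([64, 20, 1295]);
translate([2026, 296, 80]) cube([64, 20, 1295]);


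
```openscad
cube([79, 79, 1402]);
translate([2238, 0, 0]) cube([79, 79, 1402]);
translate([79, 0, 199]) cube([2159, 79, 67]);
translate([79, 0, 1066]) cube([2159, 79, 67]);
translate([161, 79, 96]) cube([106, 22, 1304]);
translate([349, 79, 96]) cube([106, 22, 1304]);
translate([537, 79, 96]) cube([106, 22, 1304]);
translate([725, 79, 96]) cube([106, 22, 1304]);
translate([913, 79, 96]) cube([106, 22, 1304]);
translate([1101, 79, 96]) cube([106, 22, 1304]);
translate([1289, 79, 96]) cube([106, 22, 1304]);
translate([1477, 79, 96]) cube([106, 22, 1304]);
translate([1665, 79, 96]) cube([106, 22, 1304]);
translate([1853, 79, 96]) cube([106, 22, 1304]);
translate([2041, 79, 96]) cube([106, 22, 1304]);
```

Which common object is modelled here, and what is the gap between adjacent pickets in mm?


A fence section. The picket gap is 82 mm.

Two posts, two rails, 11 pickets — a fence section. Span 2159 mm holds 11 pickets of 106 mm with 12 equal gaps: ⌊(2159 − 11·106) / 12⌋ = 82 mm.


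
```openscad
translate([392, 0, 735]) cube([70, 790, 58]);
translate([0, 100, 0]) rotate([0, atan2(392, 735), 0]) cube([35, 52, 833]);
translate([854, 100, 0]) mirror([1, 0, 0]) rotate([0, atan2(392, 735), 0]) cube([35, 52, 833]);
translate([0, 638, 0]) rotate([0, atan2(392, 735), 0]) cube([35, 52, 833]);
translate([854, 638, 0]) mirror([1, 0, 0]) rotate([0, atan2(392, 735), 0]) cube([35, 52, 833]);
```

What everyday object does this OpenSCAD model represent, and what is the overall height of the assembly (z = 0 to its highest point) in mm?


A sawhorse. The overall height is 793 mm.

A beam across two mirrored pairs of raked legs — a sawhorse. The beam's underside is at z = 735 (matching the legs' vertical rise in atan2(392, 735)) and the beam is 58 mm tall, so its top is at 735 + 58 = 793 mm. The raked legs top out at the beam's underside, so that is the highest point.


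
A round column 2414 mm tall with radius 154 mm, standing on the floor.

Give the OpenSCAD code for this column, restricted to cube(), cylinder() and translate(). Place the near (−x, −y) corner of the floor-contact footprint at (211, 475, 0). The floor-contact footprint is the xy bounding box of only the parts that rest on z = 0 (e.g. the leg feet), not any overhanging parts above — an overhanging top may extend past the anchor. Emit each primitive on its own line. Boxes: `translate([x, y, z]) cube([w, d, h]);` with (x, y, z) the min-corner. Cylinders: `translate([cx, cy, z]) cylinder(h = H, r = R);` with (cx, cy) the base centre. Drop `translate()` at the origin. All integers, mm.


translate([365, 629, 0]) cylinder(h = 2414, r = 154);


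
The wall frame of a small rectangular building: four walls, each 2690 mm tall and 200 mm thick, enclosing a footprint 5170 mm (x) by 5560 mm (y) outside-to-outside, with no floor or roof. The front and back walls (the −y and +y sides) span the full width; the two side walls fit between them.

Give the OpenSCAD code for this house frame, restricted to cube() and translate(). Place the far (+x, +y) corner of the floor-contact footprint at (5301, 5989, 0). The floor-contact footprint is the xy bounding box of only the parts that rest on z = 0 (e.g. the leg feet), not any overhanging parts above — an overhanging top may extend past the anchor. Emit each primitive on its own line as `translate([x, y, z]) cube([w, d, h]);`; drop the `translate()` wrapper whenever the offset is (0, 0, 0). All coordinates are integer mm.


translate([131, 429, 0]) cube([5170, 200, 2690]);
translate([131, 5789, 0]) cube([5170, 200, 2690]);
translate([131, 629, 0]) cube([200, 5160, 2690]);
translate([5101, 629, 0]) cube([200, 5160, 2690]);


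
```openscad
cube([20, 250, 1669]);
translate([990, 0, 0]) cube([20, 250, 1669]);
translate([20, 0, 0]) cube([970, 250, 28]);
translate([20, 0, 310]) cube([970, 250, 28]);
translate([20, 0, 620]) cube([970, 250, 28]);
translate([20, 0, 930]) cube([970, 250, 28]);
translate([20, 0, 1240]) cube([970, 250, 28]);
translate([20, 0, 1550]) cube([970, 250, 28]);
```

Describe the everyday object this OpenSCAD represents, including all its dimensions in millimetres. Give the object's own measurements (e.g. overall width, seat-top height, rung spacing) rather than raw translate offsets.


An open bookshelf. Two side panels, each 20 mm thick, 250 mm deep and 1669 mm tall, stand 1010 mm apart (outside-to-outside). Between them sit 6 shelves, each 28 mm thick and 250 mm deep, spanning the full gap between the sides. The bottom shelf rests on the floor (its underside at z = 0) and the clear gap between one shelf's top and the next shelf's underside is 282 mm.


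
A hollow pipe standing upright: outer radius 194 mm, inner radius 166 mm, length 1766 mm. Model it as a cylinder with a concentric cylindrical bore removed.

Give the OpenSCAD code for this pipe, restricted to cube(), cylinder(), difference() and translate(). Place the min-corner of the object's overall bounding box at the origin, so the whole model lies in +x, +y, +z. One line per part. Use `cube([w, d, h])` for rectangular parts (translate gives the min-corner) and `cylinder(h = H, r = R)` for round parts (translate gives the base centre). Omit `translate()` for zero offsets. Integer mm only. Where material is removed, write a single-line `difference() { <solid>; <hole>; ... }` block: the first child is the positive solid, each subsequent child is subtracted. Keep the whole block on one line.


difference() { translate([194, 194, 0]) cylinder(h = 1766, r = 194); translate([194, 194, 0]) cylinder(h = 1766, r = 166); }


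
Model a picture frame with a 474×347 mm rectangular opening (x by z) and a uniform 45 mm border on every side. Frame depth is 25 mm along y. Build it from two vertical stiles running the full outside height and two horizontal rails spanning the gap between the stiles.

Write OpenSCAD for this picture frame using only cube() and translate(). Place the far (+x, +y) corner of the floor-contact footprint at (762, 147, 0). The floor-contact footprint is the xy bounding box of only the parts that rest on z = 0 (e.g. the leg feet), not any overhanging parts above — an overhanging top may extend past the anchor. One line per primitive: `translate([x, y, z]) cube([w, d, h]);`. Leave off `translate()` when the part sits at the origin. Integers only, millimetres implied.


translate([198, 122, 0]) cube([45, 25, 437]);
translate([717, 122, 0]) cube([45, 25, 437]);
translate([243, 122, 0]) cube([474, 25, 45]);
translate([243, 122, 392]) cube([474, 25, 45]);


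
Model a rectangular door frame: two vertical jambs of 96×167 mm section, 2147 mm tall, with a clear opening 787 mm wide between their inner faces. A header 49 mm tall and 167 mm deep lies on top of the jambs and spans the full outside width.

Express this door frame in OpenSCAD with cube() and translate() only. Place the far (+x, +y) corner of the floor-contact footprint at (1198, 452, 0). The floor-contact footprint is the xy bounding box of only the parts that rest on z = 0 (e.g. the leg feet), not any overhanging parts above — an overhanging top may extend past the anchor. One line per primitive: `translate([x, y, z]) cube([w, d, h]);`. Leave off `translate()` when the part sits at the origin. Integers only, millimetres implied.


translate([219, 285, 0]) cube([96, 167, 2147]);
translate([1102, 285, 0]) cube([96, 167, 2147]);
translate([219, 285, 2147]) cube([979, 167, 49]);


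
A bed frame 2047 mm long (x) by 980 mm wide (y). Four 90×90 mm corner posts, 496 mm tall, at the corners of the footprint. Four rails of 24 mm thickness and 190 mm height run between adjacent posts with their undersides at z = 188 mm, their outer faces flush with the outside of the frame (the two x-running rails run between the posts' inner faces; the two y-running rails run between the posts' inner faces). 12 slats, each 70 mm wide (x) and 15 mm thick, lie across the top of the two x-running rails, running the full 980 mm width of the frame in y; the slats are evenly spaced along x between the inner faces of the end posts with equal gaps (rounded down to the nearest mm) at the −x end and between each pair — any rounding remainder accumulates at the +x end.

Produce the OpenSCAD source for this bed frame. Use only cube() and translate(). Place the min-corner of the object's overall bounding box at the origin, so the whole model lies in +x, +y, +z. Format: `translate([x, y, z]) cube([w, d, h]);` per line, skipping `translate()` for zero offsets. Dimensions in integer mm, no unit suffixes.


cube([90, 90, 496]);
translate([0, 890, 0]) cube([90, 90, 496]);
translate([1957, 0, 0]) cube([90, 90, 496]);
translate([1957, 890, 0]) cube([90, 90, 496]);
translate([90, 0, 188]) cube([1867, 24, 190]);
translate([90, 956, 188]) cube([1867, 24, 190]);
translate([0, 90, 188]) cube([24, 800, 190]);
translate([2023, 90, 188]) cube([24, 800, 190]);
translate([169, 0, 378]) cube([70, 980, 15]);
translate([318, 0, 378]) cube([70, 980, 15]);
translate([467, 0, 378]) cube([70, 980, 15]);
translate([616, 0, 378]) cube([70, 980, 15]);
translate([765, 0, 378]) cube([70, 980, 15]);
translate([914, 0, 378]) cube([70, 980, 15]);
translate([1063, 0, 378]) cube([70, 980, 15]);
translate([1212, 0, 378]) cube([70, 980, 15]);
translate([1361, 0, 378]) cube([70, 980, 15]);
translate([1510, 0, 378]) cube([70, 980, 15]);
translate([1659, 0, 378]) cube([70, 980, 15]);
translate([1808, 0, 378]) cube([70, 980, 15]);


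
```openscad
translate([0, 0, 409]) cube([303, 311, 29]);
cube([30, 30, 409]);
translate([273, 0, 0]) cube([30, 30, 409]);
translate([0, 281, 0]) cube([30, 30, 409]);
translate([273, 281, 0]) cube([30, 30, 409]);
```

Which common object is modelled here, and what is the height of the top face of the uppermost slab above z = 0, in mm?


A stool. The seat height is 438 mm.

A 303×311×29 slab at z = 409 on four corner posts — a stool. The seat top is 409 + 29 = 438 mm.


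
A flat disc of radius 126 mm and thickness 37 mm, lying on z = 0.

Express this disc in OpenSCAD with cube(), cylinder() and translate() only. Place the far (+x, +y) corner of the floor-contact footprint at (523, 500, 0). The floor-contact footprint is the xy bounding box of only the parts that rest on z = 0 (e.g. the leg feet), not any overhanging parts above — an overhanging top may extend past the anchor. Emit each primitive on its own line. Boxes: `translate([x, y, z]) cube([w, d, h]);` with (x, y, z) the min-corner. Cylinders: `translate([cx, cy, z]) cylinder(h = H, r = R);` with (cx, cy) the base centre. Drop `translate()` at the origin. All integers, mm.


translate([397, 374, 0]) cylinder(h = 37, r = 126);


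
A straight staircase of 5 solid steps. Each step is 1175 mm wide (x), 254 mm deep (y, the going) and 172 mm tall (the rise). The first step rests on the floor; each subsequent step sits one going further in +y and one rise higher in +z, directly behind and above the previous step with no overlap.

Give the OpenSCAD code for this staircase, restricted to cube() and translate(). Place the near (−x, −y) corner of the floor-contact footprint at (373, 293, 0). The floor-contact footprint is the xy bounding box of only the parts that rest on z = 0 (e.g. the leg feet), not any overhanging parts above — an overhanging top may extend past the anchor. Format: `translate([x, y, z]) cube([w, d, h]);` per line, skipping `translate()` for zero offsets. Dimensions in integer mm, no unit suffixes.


translate([373, 293, 0]) cube([1175, 254, 172]);
translate([373, 547, 172]) cube([1175, 254, 172]);
translate([373, 801, 344]) cube([1175, 254, 172]);
translate([373, 1055, 516]) cube([1175, 254, 172]);
translate([373, 1309, 688]) cube([1175, 254, 172]);
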